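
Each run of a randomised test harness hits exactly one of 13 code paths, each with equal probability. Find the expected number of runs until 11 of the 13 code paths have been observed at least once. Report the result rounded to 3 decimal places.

21.842

With k distinct code paths already seen, the next new one arrives after an expected 13/(13-k) runs.
Sum over k = 0,...,10: E = 13/13 + 13/12 + 13/11 + ... + 13/4 + 13/3 = 21.8417.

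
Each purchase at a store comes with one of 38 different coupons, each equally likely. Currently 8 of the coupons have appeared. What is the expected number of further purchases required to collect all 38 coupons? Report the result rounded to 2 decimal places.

151.81

The wait to go from k to k+1 distinct coupons is geometric with mean 38/(38-k).
Sum over k = 8,...,37: E = 38/30 + 38/29 + 38/28 + ... + 38/2 + 38/1 = 151.810.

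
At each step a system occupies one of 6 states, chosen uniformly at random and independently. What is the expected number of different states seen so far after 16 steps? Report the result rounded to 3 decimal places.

5.675

For each state, P(seen in 16 steps) = 1 - (5/6)^16 = 0.9459.
By linearity of expectation, E[distinct seen] = 6·(1 - (5/6)^16) = 5.6755.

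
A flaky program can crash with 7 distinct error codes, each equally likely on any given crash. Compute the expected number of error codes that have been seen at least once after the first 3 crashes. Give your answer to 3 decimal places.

For each error code, P(seen in 3 crashes) = 1 - (6/7)^3 = 0.3703.
By linearity of expectation, E[distinct seen] = 7·(1 - (6/7)^3) = 2.5918.

2.592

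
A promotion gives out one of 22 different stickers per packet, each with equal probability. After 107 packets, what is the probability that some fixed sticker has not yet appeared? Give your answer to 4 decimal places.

On each packet the fixed sticker fails to appear with probability 21/22.
P(still missing after 107) = (21/22)^107 = 0.00689.

0.0069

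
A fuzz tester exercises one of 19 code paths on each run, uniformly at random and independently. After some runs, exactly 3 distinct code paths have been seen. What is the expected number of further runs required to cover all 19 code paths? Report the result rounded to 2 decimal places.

The wait to go from k to k+1 distinct code paths is geometric with mean 19/(19-k).
Sum over k = 3,...,18: E = 19/16 + 19/15 + 19/14 + ... + 19/2 + 19/1 = 64.234.

64.23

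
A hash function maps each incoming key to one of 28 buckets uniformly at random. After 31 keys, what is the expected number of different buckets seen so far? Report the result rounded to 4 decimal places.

For each bucket, P(seen in 31 keys) = 1 - (27/28)^31 = 0.67612.
By linearity of expectation, E[distinct seen] = 28·(1 - (27/28)^31) = 18.93149.

18.9315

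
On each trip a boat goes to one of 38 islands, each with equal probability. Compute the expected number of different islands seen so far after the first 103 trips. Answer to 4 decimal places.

For each island, P(seen in 103 trips) = 1 - (37/38)^103 = 0.93587.
By linearity of expectation, E[distinct seen] = 38·(1 - (37/38)^103) = 35.56303.

35.5630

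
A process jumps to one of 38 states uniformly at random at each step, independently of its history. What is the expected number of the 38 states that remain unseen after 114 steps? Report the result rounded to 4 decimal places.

For each state, P(unseen after 114) = (37/38)^114 = 0.04783.
By linearity of expectation, E[unseen] = 38·(37/38)^114 = 1.81740.

1.8174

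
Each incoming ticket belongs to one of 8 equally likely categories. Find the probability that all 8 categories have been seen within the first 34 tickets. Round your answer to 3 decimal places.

0.916

Let A_i be the event that category i is missing after 34 tickets. By inclusion–exclusion on the A_i,
P(all seen) = Σ_{j=0}^{8} (-1)^j C(8,j)((8-j)/8)^34
= 1.0000 - 0.0854 + 0.0016 - 0.0000 + 0.0000 - 0.0000 + 0.0000 - 0.0000 + 0.0000
= 0.9162.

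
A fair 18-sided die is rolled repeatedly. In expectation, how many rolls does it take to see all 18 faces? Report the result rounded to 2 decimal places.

The wait to go from k to k+1 distinct faces is geometric with mean 18/(18-k).
E[T] = 18/18 + 18/17 + 18/16 + ... + 18/2 + 18/1 = 18·H_{18}.
H_{18} = 3.495, so E[T] = 62.912.

62.91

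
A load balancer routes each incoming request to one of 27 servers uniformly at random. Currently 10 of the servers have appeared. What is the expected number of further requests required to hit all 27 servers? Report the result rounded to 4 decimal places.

The wait to go from k to k+1 distinct servers is geometric with mean 27/(27-k).
Sum over k = 10,...,26: E = 27/17 + 27/16 + 27/15 + ... + 27/2 + 27/1 = 92.86792.

92.8679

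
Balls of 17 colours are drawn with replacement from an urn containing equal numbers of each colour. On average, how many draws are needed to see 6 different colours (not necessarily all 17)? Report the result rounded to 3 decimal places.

7.134

Going from k to k+1 distinct takes a geometric number of draws with mean 17/(17-k).
Sum over k = 0,...,5: E = 17/17 + 17/16 + 17/15 + 17/14 + 17/13 + 17/12 = 7.1345.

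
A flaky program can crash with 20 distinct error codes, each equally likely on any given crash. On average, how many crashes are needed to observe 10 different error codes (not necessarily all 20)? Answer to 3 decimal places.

With k distinct error codes already seen, the next new one arrives after an expected 20/(20-k) crashes.
Sum over k = 0,...,9: E = 20/20 + 20/19 + 20/18 + ... + 20/12 + 20/11 = 13.3754.

13.375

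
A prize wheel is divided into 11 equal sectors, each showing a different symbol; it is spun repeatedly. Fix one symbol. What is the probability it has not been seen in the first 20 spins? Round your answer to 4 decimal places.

On each spin the fixed symbol fails to appear with probability 10/11.
P(still missing after 20) = (10/11)^20 = 0.14864.

0.1486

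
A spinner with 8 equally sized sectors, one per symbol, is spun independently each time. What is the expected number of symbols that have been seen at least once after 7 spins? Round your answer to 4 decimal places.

4.8584

For each symbol, P(seen in 7 spins) = 1 - (7/8)^7 = 0.60730.
By linearity of expectation, E[distinct seen] = 8·(1 - (7/8)^7) = 4.85843.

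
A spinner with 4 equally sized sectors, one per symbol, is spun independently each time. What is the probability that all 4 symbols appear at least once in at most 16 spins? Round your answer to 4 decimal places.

0.9600

Let A_i be the event that symbol i is missing after 16 spins. By inclusion–exclusion on the A_i,
P(all seen) = Σ_{j=0}^{4} (-1)^j C(4,j)((4-j)/4)^16
= 1.00000 - 0.04009 + 0.00009 - 0.00000 + 0.00000
= 0.96000.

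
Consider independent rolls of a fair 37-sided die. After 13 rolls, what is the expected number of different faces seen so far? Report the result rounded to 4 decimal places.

For each face, P(seen in 13 rolls) = 1 - (36/37)^13 = 0.29966.
By linearity of expectation, E[distinct seen] = 37·(1 - (36/37)^13) = 11.08735.

11.0874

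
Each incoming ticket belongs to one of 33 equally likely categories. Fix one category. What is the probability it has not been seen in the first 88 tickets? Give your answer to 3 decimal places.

Each ticket misses the fixed category with probability (33-1)/33 = 32/33, independently.
P(still missing after 88) = (32/33)^88 = 0.0667.

0.067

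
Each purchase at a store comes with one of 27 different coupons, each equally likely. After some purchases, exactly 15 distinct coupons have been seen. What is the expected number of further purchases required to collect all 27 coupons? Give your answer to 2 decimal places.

83.79

The wait to go from k to k+1 distinct coupons is geometric with mean 27/(27-k).
Sum over k = 15,...,26: E = 27/12 + 27/11 + 27/10 + ... + 27/2 + 27/1 = 83.787.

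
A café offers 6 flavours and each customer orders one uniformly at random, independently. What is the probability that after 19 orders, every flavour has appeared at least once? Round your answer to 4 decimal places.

Let A_i be the event that flavour i is missing after 19 orders. By inclusion–exclusion on the A_i,
P(all seen) = Σ_{j=0}^{6} (-1)^j C(6,j)((6-j)/6)^19
= 1.00000 - 0.18781 + 0.00677 - 0.00004 + 0.00000 - 0.00000 + 0.00000
= 0.81892.

0.8189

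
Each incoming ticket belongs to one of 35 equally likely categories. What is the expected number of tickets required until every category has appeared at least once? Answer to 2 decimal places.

Split into phases: going from k distinct to k+1 distinct takes on average 35/(35-k) tickets.
E[T] = 35/35 + 35/34 + 35/33 + ... + 35/2 + 35/1 = 35·H_{35}.
H_{35} = 4.147, so E[T] = 145.137.

145.14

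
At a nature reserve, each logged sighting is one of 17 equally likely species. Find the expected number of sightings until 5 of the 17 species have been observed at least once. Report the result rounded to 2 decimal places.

5.72

With k distinct species already seen, the next new one arrives after an expected 17/(17-k) sightings.
Sum over k = 0,...,4: E = 17/17 + 17/16 + 17/15 + 17/14 + 17/13 = 5.718.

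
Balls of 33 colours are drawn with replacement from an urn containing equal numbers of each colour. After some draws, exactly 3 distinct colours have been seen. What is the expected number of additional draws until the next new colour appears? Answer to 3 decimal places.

Each draw yields a new colour with probability (33-3)/33 = 30/33, so the wait is geometric with mean 33/30.
E = 33/30 = 1.1000.

1.100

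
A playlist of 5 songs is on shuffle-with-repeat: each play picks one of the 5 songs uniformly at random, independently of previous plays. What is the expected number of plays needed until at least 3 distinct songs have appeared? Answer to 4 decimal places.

3.9167

Going from k to k+1 distinct takes a geometric number of plays with mean 5/(5-k).
Sum over k = 0,...,2: E = 5/5 + 5/4 + 5/3 = 3.91667.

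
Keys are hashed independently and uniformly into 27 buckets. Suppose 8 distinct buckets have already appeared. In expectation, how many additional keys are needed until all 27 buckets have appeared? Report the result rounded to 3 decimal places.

With k distinct buckets already seen, the next new one takes an expected 27/(27-k) keys.
Sum over k = 8,...,26: E = 27/19 + 27/18 + 27/17 + ... + 27/2 + 27/1 = 95.7890.

95.789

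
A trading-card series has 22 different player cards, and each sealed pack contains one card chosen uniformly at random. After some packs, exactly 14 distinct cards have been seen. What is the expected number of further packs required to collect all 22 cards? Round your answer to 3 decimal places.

59.793

The wait to go from k to k+1 distinct cards is geometric with mean 22/(22-k).
Sum over k = 14,...,21: E = 22/8 + 22/7 + 22/6 + ... + 22/2 + 22/1 = 59.7929.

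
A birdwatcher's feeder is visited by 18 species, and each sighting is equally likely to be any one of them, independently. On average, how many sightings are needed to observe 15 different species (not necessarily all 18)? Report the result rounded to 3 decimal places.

With k distinct species already seen, the next new one arrives after an expected 18/(18-k) sightings.
Sum over k = 0,...,14: E = 18/18 + 18/17 + 18/16 + ... + 18/5 + 18/4 = 29.9119.

29.912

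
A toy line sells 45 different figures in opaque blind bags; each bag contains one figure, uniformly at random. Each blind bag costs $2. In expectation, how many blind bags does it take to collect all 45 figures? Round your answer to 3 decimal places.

197.773

After k distinct figures have appeared, the next blind bag gives a new one with probability (45-k)/45, so the expected wait for the (k+1)-th is 45/(45-k).
E[T] = 45/45 + 45/44 + 45/43 + ... + 45/2 + 45/1 = 45·H_{45}.
H_{45} = 4.3949, so E[T] = 197.7727.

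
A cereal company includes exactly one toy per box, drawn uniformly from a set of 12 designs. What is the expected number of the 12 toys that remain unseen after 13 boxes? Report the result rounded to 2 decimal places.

For each toy, P(unseen after 13) = (11/12)^13 = 0.323.
By linearity of expectation, E[unseen] = 12·(11/12)^13 = 3.872.

3.87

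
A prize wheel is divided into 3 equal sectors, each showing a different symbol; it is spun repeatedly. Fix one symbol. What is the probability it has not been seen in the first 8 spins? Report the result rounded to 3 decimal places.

On each spin the fixed symbol fails to appear with probability 2/3.
P(still missing after 8) = (2/3)^8 = 0.0390.

0.039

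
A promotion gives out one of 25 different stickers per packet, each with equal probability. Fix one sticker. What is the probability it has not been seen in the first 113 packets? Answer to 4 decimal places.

On each packet the fixed sticker fails to appear with probability 24/25.
P(still missing after 113) = (24/25)^113 = 0.00992.

0.0099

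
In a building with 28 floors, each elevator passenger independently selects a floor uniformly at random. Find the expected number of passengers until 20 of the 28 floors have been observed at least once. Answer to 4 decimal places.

33.8608

With k distinct floors already seen, the next new one arrives after an expected 28/(28-k) passengers.
Sum over k = 0,...,19: E = 28/28 + 28/27 + 28/26 + ... + 28/10 + 28/9 = 33.86079.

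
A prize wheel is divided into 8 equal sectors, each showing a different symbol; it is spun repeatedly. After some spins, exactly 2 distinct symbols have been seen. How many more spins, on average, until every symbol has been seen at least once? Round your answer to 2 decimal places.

The wait to go from k to k+1 distinct symbols is geometric with mean 8/(8-k).
Sum over k = 2,...,7: E = 8/6 + 8/5 + 8/4 + 8/3 + 8/2 + 8/1 = 19.600.

19.60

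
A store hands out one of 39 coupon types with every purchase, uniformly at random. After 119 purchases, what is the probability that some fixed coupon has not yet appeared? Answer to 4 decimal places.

On each purchase the fixed coupon fails to appear with probability 38/39.
P(still missing after 119) = (38/39)^119 = 0.04545.

0.0455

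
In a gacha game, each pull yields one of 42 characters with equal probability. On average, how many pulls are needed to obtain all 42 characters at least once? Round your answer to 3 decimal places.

181.723

After k distinct characters have appeared, the next pull gives a new one with probability (42-k)/42, so the expected wait for the (k+1)-th is 42/(42-k).
E[T] = 42/42 + 42/41 + 42/40 + ... + 42/2 + 42/1 = 42·H_{42}.
H_{42} = 4.3267, so E[T] = 181.7232.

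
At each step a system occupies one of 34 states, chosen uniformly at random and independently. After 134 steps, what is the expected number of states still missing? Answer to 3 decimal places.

For each state, P(unseen after 134) = (33/34)^134 = 0.0183.
By linearity of expectation, E[unseen] = 34·(33/34)^134 = 0.6225.

0.623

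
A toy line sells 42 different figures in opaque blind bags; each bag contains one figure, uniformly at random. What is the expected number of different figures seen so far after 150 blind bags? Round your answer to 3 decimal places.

40.869

For each figure, P(seen in 150 blind bags) = 1 - (41/42)^150 = 0.9731.
By linearity of expectation, E[distinct seen] = 42·(1 - (41/42)^150) = 40.8691.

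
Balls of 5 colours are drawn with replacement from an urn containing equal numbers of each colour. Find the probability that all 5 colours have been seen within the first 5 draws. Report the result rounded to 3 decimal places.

0.038

Let A_i be the event that colour i is missing after 5 draws. By inclusion–exclusion on the A_i,
P(all seen) = Σ_{j=0}^{5} (-1)^j C(5,j)((5-j)/5)^5
= 1.0000 - 1.6384 + 0.7776 - 0.1024 + 0.0016 - 0.0000
= 0.0384.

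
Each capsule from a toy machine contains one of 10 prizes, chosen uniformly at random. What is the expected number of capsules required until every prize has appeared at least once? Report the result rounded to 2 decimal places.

29.29

The wait to go from k to k+1 distinct prizes is geometric with mean 10/(10-k).
E[T] = 10/10 + 10/9 + 10/8 + ... + 10/2 + 10/1 = 10·H_{10}.
H_{10} = 2.929, so E[T] = 29.290.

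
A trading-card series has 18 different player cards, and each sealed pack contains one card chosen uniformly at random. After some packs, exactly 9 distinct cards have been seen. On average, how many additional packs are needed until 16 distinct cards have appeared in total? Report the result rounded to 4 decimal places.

The wait to go from k to k+1 distinct cards is geometric with mean 18/(18-k).
Sum over k = 9,...,15: E = 18/9 + 18/8 + 18/7 + ... + 18/4 + 18/3 = 23.92143.

23.9214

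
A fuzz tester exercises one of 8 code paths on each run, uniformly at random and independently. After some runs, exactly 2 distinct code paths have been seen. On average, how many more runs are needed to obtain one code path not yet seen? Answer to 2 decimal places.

1.33

The number of runs until the next new code path is geometric with success probability 6/8, so its mean is 8/6.
E = 8/6 = 1.333.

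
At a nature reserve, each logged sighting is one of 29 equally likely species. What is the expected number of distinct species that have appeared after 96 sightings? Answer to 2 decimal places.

28.00

For each species, P(seen in 96 sightings) = 1 - (28/29)^96 = 0.966.
By linearity of expectation, E[distinct seen] = 29·(1 - (28/29)^96) = 28.001.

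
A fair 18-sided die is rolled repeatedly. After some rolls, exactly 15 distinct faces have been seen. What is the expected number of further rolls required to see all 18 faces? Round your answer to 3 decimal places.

33.000

From k distinct to k+1 distinct takes on average 18/(18-k) rolls.
Sum over k = 15,...,17: E = 18/3 + 18/2 + 18/1 = 33.0000.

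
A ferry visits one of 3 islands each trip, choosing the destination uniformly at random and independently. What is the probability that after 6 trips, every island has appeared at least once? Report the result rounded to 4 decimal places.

0.7407

By inclusion–exclusion over which islands are missing,
P(all seen) = Σ_{j=0}^{3} (-1)^j C(3,j)((3-j)/3)^6
= 1.00000 - 0.26337 + 0.00412 - 0.00000
= 0.74074.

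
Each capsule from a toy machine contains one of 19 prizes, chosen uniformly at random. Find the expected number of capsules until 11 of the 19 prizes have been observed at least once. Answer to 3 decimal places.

15.768

With k distinct prizes already seen, the next new one arrives after an expected 19/(19-k) capsules.
Sum over k = 0,...,10: E = 19/19 + 19/18 + 19/17 + ... + 19/10 + 19/9 = 15.7678.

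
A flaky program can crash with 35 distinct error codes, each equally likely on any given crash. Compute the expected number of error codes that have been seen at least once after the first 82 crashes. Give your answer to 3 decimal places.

For each error code, P(seen in 82 crashes) = 1 - (34/35)^82 = 0.9072.
By linearity of expectation, E[distinct seen] = 35·(1 - (34/35)^82) = 31.7509.

31.751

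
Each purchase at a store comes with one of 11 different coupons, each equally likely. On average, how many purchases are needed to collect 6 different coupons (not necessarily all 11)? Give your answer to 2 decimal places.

Going from k to k+1 distinct takes a geometric number of purchases with mean 11/(11-k).
Sum over k = 0,...,5: E = 11/11 + 11/10 + 11/9 + 11/8 + 11/7 + 11/6 = 8.102.

8.10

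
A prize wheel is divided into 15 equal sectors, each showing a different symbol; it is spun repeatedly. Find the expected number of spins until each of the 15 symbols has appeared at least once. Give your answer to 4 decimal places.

After k distinct symbols have appeared, the next spin gives a new one with probability (15-k)/15, so the expected wait for the (k+1)-th is 15/(15-k).
E[T] = 15/15 + 15/14 + 15/13 + ... + 15/2 + 15/1 = 15·H_{15}.
H_{15} = 3.31823, so E[T] = 49.77343.

49.7734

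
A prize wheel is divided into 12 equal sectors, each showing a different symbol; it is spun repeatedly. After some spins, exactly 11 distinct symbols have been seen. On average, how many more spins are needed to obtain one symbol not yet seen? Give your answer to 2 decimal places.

The number of spins until the next new symbol is geometric with success probability 1/12, so its mean is 12/1.
E = 12/1 = 12.000.

12.00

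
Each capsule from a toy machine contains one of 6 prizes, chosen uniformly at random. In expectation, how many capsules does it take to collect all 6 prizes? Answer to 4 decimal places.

14.7000

After k distinct prizes have appeared, the next capsule gives a new one with probability (6-k)/6, so the expected wait for the (k+1)-th is 6/(6-k).
E[T] = 6/6 + 6/5 + 6/4 + 6/3 + 6/2 + 6/1 = 6·H_{6}.
H_{6} = 2.45000, so E[T] = 14.70000.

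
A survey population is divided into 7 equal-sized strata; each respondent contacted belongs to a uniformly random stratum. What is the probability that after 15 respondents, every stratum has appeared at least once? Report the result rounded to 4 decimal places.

Let A_i be the event that stratum i is missing after 15 respondents. By inclusion–exclusion on the A_i,
P(all seen) = Σ_{j=0}^{7} (-1)^j C(7,j)((7-j)/7)^15
= 1.00000 - 0.69326 + 0.13499 - 0.00792 + 0.00011 - 0.00000 + 0.00000 - 0.00000
= 0.43392.

0.4339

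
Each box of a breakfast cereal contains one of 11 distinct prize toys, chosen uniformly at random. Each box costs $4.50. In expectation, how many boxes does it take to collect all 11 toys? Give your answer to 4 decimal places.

33.2187

The wait to go from k to k+1 distinct toys is geometric with mean 11/(11-k).
E[T] = 11/11 + 11/10 + 11/9 + ... + 11/2 + 11/1 = 11·H_{11}.
H_{11} = 3.01988, so E[T] = 33.21865.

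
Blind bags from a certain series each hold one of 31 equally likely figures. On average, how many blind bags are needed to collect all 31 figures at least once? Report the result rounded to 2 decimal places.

Split into phases: going from k distinct to k+1 distinct takes on average 31/(31-k) blind bags.
E[T] = 31/31 + 31/30 + 31/29 + ... + 31/2 + 31/1 = 31·H_{31}.
H_{31} = 4.027, so E[T] = 124.845.

124.84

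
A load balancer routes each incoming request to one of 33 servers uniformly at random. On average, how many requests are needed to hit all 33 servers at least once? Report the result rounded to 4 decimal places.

The wait to go from k to k+1 distinct servers is geometric with mean 33/(33-k).
E[T] = 33/33 + 33/32 + 33/31 + ... + 33/2 + 33/1 = 33·H_{33}.
H_{33} = 4.08880, so E[T] = 134.93034.

134.9303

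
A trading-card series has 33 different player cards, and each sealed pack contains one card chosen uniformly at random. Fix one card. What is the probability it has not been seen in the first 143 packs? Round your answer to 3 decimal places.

0.012

Each pack misses the fixed card with probability (33-1)/33 = 32/33, independently.
P(still missing after 143) = (32/33)^143 = 0.0123.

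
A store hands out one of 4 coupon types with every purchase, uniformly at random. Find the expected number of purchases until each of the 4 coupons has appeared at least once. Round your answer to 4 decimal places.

Split into phases: going from k distinct to k+1 distinct takes on average 4/(4-k) purchases.
E[T] = 4/4 + 4/3 + 4/2 + 4/1 = 4·H_{4}.
H_{4} = 2.08333, so E[T] = 8.33333.

8.3333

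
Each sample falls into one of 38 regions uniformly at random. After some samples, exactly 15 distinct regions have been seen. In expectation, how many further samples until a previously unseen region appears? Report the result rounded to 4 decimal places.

1.6522

Each sample yields a new region with probability (38-15)/38 = 23/38, so the wait is geometric with mean 38/23.
E = 38/23 = 1.65217.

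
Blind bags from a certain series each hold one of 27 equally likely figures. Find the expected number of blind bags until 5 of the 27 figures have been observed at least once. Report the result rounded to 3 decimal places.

5.417

With k distinct figures already seen, the next new one arrives after an expected 27/(27-k) blind bags.
Sum over k = 0,...,4: E = 27/27 + 27/26 + 27/25 + 27/24 + 27/23 = 5.4174.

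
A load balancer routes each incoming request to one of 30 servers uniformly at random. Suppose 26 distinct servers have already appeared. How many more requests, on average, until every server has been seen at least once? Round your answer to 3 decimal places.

From k distinct to k+1 distinct takes on average 30/(30-k) requests.
Sum over k = 26,...,29: E = 30/4 + 30/3 + 30/2 + 30/1 = 62.5000.

62.500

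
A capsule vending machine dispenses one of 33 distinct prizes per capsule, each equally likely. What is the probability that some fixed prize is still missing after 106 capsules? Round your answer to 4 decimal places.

0.0383

Each capsule misses the fixed prize with probability (33-1)/33 = 32/33, independently.
P(still missing after 106) = (32/33)^106 = 0.03832.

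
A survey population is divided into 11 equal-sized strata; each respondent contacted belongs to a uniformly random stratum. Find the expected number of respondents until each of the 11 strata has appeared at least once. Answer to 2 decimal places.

33.22

Split into phases: going from k distinct to k+1 distinct takes on average 11/(11-k) respondents.
E[T] = 11/11 + 11/10 + 11/9 + ... + 11/2 + 11/1 = 11·H_{11}.
H_{11} = 3.020, so E[T] = 33.219.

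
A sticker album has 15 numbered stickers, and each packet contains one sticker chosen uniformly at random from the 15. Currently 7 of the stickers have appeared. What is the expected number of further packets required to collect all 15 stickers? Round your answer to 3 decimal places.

The wait to go from k to k+1 distinct stickers is geometric with mean 15/(15-k).
Sum over k = 7,...,14: E = 15/8 + 15/7 + 15/6 + ... + 15/2 + 15/1 = 40.7679.

40.768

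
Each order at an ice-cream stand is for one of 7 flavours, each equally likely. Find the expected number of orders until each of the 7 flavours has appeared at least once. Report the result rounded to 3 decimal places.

18.150

After k distinct flavours have appeared, the next order gives a new one with probability (7-k)/7, so the expected wait for the (k+1)-th is 7/(7-k).
E[T] = 7/7 + 7/6 + 7/5 + ... + 7/2 + 7/1 = 7·H_{7}.
H_{7} = 2.5929, so E[T] = 18.1500.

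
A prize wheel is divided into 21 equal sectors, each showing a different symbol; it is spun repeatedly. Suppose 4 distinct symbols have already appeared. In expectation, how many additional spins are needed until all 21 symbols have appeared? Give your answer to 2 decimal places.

72.23

With k distinct symbols already seen, the next new one takes an expected 21/(21-k) spins.
Sum over k = 4,...,20: E = 21/17 + 21/16 + 21/15 + ... + 21/2 + 21/1 = 72.231.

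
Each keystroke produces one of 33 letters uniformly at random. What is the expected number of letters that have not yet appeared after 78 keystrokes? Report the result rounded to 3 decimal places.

For each letter, P(unseen after 78) = (32/33)^78 = 0.0907.
By linearity of expectation, E[unseen] = 33·(32/33)^78 = 2.9931.

2.993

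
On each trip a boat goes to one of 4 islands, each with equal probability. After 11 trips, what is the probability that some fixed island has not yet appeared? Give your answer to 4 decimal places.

0.0422

Each trip misses the fixed island with probability (4-1)/4 = 3/4, independently.
P(still missing after 11) = (3/4)^11 = 0.04224.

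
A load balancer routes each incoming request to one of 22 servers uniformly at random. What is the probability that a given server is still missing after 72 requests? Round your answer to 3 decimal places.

0.035

Each request misses the fixed server with probability (22-1)/22 = 21/22, independently.
P(still missing after 72) = (21/22)^72 = 0.0351.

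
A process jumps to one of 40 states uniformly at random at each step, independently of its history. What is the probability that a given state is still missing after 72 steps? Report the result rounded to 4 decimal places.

Each step misses the fixed state with probability (40-1)/40 = 39/40, independently.
P(still missing after 72) = (39/40)^72 = 0.16156.

0.1616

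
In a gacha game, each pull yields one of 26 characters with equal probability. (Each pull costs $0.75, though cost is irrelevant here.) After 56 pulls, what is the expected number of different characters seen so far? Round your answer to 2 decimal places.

23.11

For each character, P(seen in 56 pulls) = 1 - (25/26)^56 = 0.889.
By linearity of expectation, E[distinct seen] = 26·(1 - (25/26)^56) = 23.109.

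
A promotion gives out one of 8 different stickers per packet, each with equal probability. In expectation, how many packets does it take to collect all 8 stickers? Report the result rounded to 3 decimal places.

21.743

The wait to go from k to k+1 distinct stickers is geometric with mean 8/(8-k).
E[T] = 8/8 + 8/7 + 8/6 + ... + 8/2 + 8/1 = 8·H_{8}.
H_{8} = 2.7179, so E[T] = 21.7429.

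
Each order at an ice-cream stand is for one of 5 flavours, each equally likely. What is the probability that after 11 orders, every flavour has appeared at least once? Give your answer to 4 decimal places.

By inclusion–exclusion over which flavours are missing,
P(all seen) = Σ_{j=0}^{5} (-1)^j C(5,j)((5-j)/5)^11
= 1.00000 - 0.42950 + 0.03628 - 0.00042 + 0.00000 - 0.00000
= 0.60636.

0.6064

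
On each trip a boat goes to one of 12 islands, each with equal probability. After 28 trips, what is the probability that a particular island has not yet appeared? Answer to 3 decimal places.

On each trip the fixed island fails to appear with probability 11/12.
P(still missing after 28) = (11/12)^28 = 0.0875.

0.087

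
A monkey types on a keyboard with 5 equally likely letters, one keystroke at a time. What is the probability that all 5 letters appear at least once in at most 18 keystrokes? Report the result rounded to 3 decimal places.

0.911

By inclusion–exclusion over which letters are missing,
P(all seen) = Σ_{j=0}^{5} (-1)^j C(5,j)((5-j)/5)^18
= 1.0000 - 0.0901 + 0.0010 - 0.0000 + 0.0000 - 0.0000
= 0.9109.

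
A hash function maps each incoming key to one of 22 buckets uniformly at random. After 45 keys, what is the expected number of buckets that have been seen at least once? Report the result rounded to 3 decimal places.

19.288

For each bucket, P(seen in 45 keys) = 1 - (21/22)^45 = 0.8767.
By linearity of expectation, E[distinct seen] = 22·(1 - (21/22)^45) = 19.2881.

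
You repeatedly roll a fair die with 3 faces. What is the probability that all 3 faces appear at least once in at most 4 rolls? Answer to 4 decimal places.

Let A_i be the event that face i is missing after 4 rolls. By inclusion–exclusion on the A_i,
P(all seen) = Σ_{j=0}^{3} (-1)^j C(3,j)((3-j)/3)^4
= 1.00000 - 0.59259 + 0.03704 - 0.00000
= 0.44444.

0.4444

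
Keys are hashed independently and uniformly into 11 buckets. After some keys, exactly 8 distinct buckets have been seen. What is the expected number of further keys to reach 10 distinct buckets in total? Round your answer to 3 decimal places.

The wait to go from k to k+1 distinct buckets is geometric with mean 11/(11-k).
Sum over k = 8,...,9: E = 11/3 + 11/2 = 9.1667.

9.167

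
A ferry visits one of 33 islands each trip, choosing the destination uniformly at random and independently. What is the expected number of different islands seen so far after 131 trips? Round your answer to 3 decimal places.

32.414

For each island, P(seen in 131 trips) = 1 - (32/33)^131 = 0.9822.
By linearity of expectation, E[distinct seen] = 33·(1 - (32/33)^131) = 32.4141.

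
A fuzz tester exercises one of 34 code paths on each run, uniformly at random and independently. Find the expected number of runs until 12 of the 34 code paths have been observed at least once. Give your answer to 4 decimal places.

With k distinct code paths already seen, the next new one arrives after an expected 34/(34-k) runs.
Sum over k = 0,...,11: E = 34/34 + 34/33 + 34/32 + ... + 34/24 + 34/23 = 14.53149.

14.5315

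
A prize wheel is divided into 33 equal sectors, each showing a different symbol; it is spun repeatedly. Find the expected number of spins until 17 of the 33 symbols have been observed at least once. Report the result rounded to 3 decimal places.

Going from k to k+1 distinct takes a geometric number of spins with mean 33/(33-k).
Sum over k = 0,...,16: E = 33/33 + 33/32 + 33/31 + ... + 33/18 + 33/17 = 23.3663.

23.366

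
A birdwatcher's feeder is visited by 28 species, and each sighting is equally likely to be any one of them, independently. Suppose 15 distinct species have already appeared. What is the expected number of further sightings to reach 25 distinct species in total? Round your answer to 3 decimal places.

37.710

The wait to go from k to k+1 distinct species is geometric with mean 28/(28-k).
Sum over k = 15,...,24: E = 28/13 + 28/12 + 28/11 + ... + 28/5 + 28/4 = 37.7104.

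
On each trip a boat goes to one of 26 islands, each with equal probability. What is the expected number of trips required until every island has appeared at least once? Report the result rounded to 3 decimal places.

100.215

The wait to go from k to k+1 distinct islands is geometric with mean 26/(26-k).
E[T] = 26/26 + 26/25 + 26/24 + ... + 26/2 + 26/1 = 26·H_{26}.
H_{26} = 3.8544, so E[T] = 100.2149.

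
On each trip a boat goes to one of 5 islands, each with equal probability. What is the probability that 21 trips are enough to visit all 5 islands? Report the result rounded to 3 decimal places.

By inclusion–exclusion over which islands are missing,
P(all seen) = Σ_{j=0}^{5} (-1)^j C(5,j)((5-j)/5)^21
= 1.0000 - 0.0461 + 0.0002 - 0.0000 + 0.0000 - 0.0000
= 0.9541.

0.954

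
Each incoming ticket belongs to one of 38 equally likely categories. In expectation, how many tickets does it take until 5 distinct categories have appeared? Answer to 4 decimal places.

Going from k to k+1 distinct takes a geometric number of tickets with mean 38/(38-k).
Sum over k = 0,...,4: E = 38/38 + 38/37 + 38/36 + 38/35 + 38/34 = 5.28594.

5.2859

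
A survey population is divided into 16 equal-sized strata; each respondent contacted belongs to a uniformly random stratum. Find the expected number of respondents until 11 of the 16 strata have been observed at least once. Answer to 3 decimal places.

17.558

With k distinct strata already seen, the next new one arrives after an expected 16/(16-k) respondents.
Sum over k = 0,...,10: E = 16/16 + 16/15 + 16/14 + ... + 16/7 + 16/6 = 17.5583.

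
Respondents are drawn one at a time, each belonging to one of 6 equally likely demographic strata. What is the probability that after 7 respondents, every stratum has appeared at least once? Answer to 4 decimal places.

0.0540

Let A_i be the event that stratum i is missing after 7 respondents. By inclusion–exclusion on the A_i,
P(all seen) = Σ_{j=0}^{6} (-1)^j C(6,j)((6-j)/6)^7
= 1.00000 - 1.67449 + 0.87791 - 0.15625 + 0.00686 - 0.00002 + 0.00000
= 0.05401.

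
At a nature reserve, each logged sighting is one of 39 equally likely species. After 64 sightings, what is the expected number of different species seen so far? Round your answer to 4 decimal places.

31.6026

For each species, P(seen in 64 sightings) = 1 - (38/39)^64 = 0.81032.
By linearity of expectation, E[distinct seen] = 39·(1 - (38/39)^64) = 31.60259.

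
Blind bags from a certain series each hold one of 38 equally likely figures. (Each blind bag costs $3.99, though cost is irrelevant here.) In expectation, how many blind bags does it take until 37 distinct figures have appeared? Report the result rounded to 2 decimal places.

122.66

With k distinct figures already seen, the next new one arrives after an expected 38/(38-k) blind bags.
Sum over k = 0,...,36: E = 38/38 + 38/37 + 38/36 + ... + 38/3 + 38/2 = 122.660.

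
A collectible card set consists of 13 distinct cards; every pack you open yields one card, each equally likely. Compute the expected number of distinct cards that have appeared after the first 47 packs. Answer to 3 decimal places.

For each card, P(seen in 47 packs) = 1 - (12/13)^47 = 0.9768.
By linearity of expectation, E[distinct seen] = 13·(1 - (12/13)^47) = 12.6979.

12.698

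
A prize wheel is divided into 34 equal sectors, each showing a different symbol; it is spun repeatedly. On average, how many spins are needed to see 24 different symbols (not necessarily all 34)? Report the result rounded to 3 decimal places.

40.434

With k distinct symbols already seen, the next new one arrives after an expected 34/(34-k) spins.
Sum over k = 0,...,23: E = 34/34 + 34/33 + 34/32 + ... + 34/12 + 34/11 = 40.4342.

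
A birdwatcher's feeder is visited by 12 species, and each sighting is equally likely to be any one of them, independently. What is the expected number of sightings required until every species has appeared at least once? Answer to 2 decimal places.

37.24

Split into phases: going from k distinct to k+1 distinct takes on average 12/(12-k) sightings.
E[T] = 12/12 + 12/11 + 12/10 + ... + 12/2 + 12/1 = 12·H_{12}.
H_{12} = 3.103, so E[T] = 37.239.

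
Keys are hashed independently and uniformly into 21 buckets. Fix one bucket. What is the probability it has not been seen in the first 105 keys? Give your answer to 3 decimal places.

Each key misses the fixed bucket with probability (21-1)/21 = 20/21, independently.
P(still missing after 105) = (20/21)^105 = 0.0060.

0.006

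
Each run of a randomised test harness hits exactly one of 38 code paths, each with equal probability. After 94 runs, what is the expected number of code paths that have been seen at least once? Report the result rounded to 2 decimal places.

34.90

For each code path, P(seen in 94 runs) = 1 - (37/38)^94 = 0.918.
By linearity of expectation, E[distinct seen] = 38·(1 - (37/38)^94) = 34.902.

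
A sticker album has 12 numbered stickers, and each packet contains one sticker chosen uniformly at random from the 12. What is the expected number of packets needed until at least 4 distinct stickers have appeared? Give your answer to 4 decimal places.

4.6242

With k distinct stickers already seen, the next new one arrives after an expected 12/(12-k) packets.
Sum over k = 0,...,3: E = 12/12 + 12/11 + 12/10 + 12/9 = 4.62424.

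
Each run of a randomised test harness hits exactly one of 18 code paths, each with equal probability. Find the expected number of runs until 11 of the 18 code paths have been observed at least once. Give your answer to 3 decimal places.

Going from k to k+1 distinct takes a geometric number of runs with mean 18/(18-k).
Sum over k = 0,...,10: E = 18/18 + 18/17 + 18/16 + ... + 18/9 + 18/8 = 16.2405.

16.241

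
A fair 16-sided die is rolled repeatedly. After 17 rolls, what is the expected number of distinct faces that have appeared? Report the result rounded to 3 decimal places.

For each face, P(seen in 17 rolls) = 1 - (15/16)^17 = 0.6662.
By linearity of expectation, E[distinct seen] = 16·(1 - (15/16)^17) = 10.6589.

10.659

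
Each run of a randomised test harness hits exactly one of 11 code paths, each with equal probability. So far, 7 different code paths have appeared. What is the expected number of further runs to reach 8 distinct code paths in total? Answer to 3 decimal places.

With k distinct code paths already seen, the next new one takes an expected 11/(11-k) runs.
Only the k = 7 term is needed: E = 11/4 = 2.7500.

2.750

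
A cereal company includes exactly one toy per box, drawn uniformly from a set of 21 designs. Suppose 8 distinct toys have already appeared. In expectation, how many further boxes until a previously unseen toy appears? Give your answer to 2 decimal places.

Each box yields a new toy with probability (21-8)/21 = 13/21, so the wait is geometric with mean 21/13.
E = 21/13 = 1.615.

1.62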